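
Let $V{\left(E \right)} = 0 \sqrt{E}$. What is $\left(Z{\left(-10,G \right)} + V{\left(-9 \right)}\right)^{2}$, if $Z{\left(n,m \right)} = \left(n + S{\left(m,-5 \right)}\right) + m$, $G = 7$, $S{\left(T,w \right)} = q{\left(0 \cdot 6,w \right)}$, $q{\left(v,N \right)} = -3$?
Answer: $36$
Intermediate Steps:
$S{\left(T,w \right)} = -3$
$Z{\left(n,m \right)} = -3 + m + n$ ($Z{\left(n,m \right)} = \left(n - 3\right) + m = \left(-3 + n\right) + m = -3 + m + n$)
$V{\left(E \right)} = 0$
$\left(Z{\left(-10,G \right)} + V{\left(-9 \right)}\right)^{2} = \left(\left(-3 + 7 - 10\right) + 0\right)^{2} = \left(-6 + 0\right)^{2} = \left(-6\right)^{2} = 36$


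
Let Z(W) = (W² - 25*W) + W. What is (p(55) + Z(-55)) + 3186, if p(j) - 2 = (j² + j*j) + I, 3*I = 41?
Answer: 40790/3 ≈ 13597.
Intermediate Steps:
I = 41/3 (I = (⅓)*41 = 41/3 ≈ 13.667)
p(j) = 47/3 + 2*j² (p(j) = 2 + ((j² + j*j) + 41/3) = 2 + ((j² + j²) + 41/3) = 2 + (2*j² + 41/3) = 2 + (41/3 + 2*j²) = 47/3 + 2*j²)
Z(W) = W² - 24*W
(p(55) + Z(-55)) + 3186 = ((47/3 + 2*55²) - 55*(-24 - 55)) + 3186 = ((47/3 + 2*3025) - 55*(-79)) + 3186 = ((47/3 + 6050) + 4345) + 3186 = (18197/3 + 4345) + 3186 = 31232/3 + 3186 = 40790/3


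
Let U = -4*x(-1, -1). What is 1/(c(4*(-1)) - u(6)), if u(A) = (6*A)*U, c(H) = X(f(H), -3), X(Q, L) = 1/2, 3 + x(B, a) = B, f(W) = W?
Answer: -2/1151 ≈ -0.0017376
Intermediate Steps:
x(B, a) = -3 + B
U = 16 (U = -4*(-3 - 1) = -4*(-4) = 16)
X(Q, L) = ½
c(H) = ½
u(A) = 96*A (u(A) = (6*A)*16 = 96*A)
1/(c(4*(-1)) - u(6)) = 1/(½ - 96*6) = 1/(½ - 1*576) = 1/(½ - 576) = 1/(-1151/2) = -2/1151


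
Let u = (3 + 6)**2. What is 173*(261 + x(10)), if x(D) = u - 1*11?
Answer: 57263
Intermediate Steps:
u = 81 (u = 9**2 = 81)
x(D) = 70 (x(D) = 81 - 1*11 = 81 - 11 = 70)
173*(261 + x(10)) = 173*(261 + 70) = 173*331 = 57263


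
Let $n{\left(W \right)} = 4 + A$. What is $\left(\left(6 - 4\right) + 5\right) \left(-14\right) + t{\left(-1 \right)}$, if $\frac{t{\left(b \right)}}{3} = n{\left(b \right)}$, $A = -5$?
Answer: $-101$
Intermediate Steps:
$n{\left(W \right)} = -1$ ($n{\left(W \right)} = 4 - 5 = -1$)
$t{\left(b \right)} = -3$ ($t{\left(b \right)} = 3 \left(-1\right) = -3$)
$\left(\left(6 - 4\right) + 5\right) \left(-14\right) + t{\left(-1 \right)} = \left(\left(6 - 4\right) + 5\right) \left(-14\right) - 3 = \left(2 + 5\right) \left(-14\right) - 3 = 7 \left(-14\right) - 3 = -98 - 3 = -101$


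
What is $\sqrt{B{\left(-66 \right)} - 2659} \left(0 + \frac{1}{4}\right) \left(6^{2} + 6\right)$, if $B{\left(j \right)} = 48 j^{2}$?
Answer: $\frac{21 \sqrt{206429}}{2} \approx 4770.6$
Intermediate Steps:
$\sqrt{B{\left(-66 \right)} - 2659} \left(0 + \frac{1}{4}\right) \left(6^{2} + 6\right) = \sqrt{48 \left(-66\right)^{2} - 2659} \left(0 + \frac{1}{4}\right) \left(6^{2} + 6\right) = \sqrt{48 \cdot 4356 - 2659} \left(0 + \frac{1}{4}\right) \left(36 + 6\right) = \sqrt{209088 - 2659} \cdot \frac{1}{4} \cdot 42 = \sqrt{206429} \cdot \frac{21}{2} = \frac{21 \sqrt{206429}}{2}$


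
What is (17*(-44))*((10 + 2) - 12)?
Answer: 0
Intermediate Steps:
(17*(-44))*((10 + 2) - 12) = -748*(12 - 12) = -748*0 = 0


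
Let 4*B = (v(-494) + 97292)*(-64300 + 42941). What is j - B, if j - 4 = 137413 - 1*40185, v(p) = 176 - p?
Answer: 1046379643/2 ≈ 5.2319e+8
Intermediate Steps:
j = 97232 (j = 4 + (137413 - 1*40185) = 4 + (137413 - 40185) = 4 + 97228 = 97232)
B = -1046185179/2 (B = (((176 - 1*(-494)) + 97292)*(-64300 + 42941))/4 = (((176 + 494) + 97292)*(-21359))/4 = ((670 + 97292)*(-21359))/4 = (97962*(-21359))/4 = (¼)*(-2092370358) = -1046185179/2 ≈ -5.2309e+8)
j - B = 97232 - 1*(-1046185179/2) = 97232 + 1046185179/2 = 1046379643/2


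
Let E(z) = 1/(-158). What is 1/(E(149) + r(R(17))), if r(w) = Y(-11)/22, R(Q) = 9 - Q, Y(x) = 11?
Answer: 79/39 ≈ 2.0256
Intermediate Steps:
r(w) = ½ (r(w) = 11/22 = 11*(1/22) = ½)
E(z) = -1/158
1/(E(149) + r(R(17))) = 1/(-1/158 + ½) = 1/(39/79) = 79/39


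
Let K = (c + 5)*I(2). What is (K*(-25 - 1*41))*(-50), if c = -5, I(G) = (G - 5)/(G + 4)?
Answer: 0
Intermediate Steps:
I(G) = (-5 + G)/(4 + G)
K = 0 (K = (-5 + 5)*((-5 + 2)/(4 + 2)) = 0*(-3/6) = 0*((1/6)*(-3)) = 0*(-1/2) = 0)
(K*(-25 - 1*41))*(-50) = (0*(-25 - 1*41))*(-50) = (0*(-25 - 41))*(-50) = (0*(-66))*(-50) = 0*(-50) = 0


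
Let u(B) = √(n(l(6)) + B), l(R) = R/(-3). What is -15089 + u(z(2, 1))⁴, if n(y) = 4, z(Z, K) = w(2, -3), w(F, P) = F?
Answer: -15053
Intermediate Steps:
l(R) = -R/3 (l(R) = R*(-⅓) = -R/3)
z(Z, K) = 2
u(B) = √(4 + B)
-15089 + u(z(2, 1))⁴ = -15089 + (√(4 + 2))⁴ = -15089 + (√6)⁴ = -15089 + 36 = -15053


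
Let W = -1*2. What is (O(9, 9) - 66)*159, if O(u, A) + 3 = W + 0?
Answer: -11289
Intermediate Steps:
W = -2
O(u, A) = -5 (O(u, A) = -3 + (-2 + 0) = -3 - 2 = -5)
(O(9, 9) - 66)*159 = (-5 - 66)*159 = -71*159 = -11289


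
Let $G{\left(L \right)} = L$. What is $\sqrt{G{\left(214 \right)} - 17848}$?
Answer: $i \sqrt{17634} \approx 132.79 i$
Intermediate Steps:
$\sqrt{G{\left(214 \right)} - 17848} = \sqrt{214 - 17848} = \sqrt{-17634} = i \sqrt{17634}$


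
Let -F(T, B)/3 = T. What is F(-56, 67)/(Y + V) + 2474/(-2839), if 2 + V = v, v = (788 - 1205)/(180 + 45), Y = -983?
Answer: -109441018/105062873 ≈ -1.0417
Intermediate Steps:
F(T, B) = -3*T
v = -139/75 (v = -417/225 = -417*1/225 = -139/75 ≈ -1.8533)
V = -289/75 (V = -2 - 139/75 = -289/75 ≈ -3.8533)
F(-56, 67)/(Y + V) + 2474/(-2839) = (-3*(-56))/(-983 - 289/75) + 2474/(-2839) = 168/(-74014/75) + 2474*(-1/2839) = 168*(-75/74014) - 2474/2839 = -6300/37007 - 2474/2839 = -109441018/105062873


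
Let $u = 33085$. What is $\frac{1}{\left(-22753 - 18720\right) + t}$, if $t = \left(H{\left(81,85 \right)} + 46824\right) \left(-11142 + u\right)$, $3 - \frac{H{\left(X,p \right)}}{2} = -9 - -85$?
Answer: $\frac{1}{1024213881} \approx 9.7636 \cdot 10^{-10}$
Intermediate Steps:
$H{\left(X,p \right)} = -146$ ($H{\left(X,p \right)} = 6 - 2 \left(-9 - -85\right) = 6 - 2 \left(-9 + 85\right) = 6 - 152 = -146$)
$t = 1024255354$ ($t = \left(-146 + 46824\right) \left(-11142 + 33085\right) = 46678 \cdot 21943 = 1024255354$)
$\frac{1}{\left(-22753 - 18720\right) + t} = \frac{1}{\left(-22753 - 18720\right) + 1024255354} = \frac{1}{-41473 + 1024255354} = \frac{1}{1024213881}$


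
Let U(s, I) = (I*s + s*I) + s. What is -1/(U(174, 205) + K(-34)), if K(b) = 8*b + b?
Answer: -1/71208 ≈ -1.4043e-5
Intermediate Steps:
K(b) = 9*b
U(s, I) = s + 2*I*s (U(s, I) = (I*s + I*s) + s = 2*I*s + s = s + 2*I*s)
-1/(U(174, 205) + K(-34)) = -1/(174*(1 + 2*205) + 9*(-34)) = -1/(174*(1 + 410) - 306) = -1/(174*411 - 306) = -1/(71514 - 306) = -1/71208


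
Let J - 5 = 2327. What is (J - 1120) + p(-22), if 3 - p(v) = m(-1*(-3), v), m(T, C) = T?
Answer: 1212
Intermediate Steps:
p(v) = 0 (p(v) = 3 - (-1)*(-3) = 3 - 1*3 = 3 - 3 = 0)
J = 2332 (J = 5 + 2327 = 2332)
(J - 1120) + p(-22) = (2332 - 1120) + 0 = 1212 + 0 = 1212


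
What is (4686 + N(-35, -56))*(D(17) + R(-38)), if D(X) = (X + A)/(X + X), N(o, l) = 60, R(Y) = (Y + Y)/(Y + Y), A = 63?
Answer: 270522/17 ≈ 15913.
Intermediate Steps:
R(Y) = 1 (R(Y) = (2*Y)/((2*Y)) = (2*Y)*(1/(2*Y)) = 1)
D(X) = (63 + X)/(2*X) (D(X) = (X + 63)/(X + X) = (63 + X)/((2*X)) = (63 + X)*(1/(2*X)) = (63 + X)/(2*X))
(4686 + N(-35, -56))*(D(17) + R(-38)) = (4686 + 60)*((½)*(63 + 17)/17 + 1) = 4746*((½)*(1/17)*80 + 1) = 4746*(40/17 + 1) = 4746*(57/17) = 270522/17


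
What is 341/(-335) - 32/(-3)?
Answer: 9697/1005 ≈ 9.6488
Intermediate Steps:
341/(-335) - 32/(-3) = 341*(-1/335) - 32*(-⅓) = -341/335 + 32/3 = 9697/1005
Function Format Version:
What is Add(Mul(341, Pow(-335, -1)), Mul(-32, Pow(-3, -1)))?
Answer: Rational(9697, 1005) ≈ 9.6488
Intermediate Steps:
Add(Mul(341, Pow(-335, -1)), Mul(-32, Pow(-3, -1))) = Add(Mul(341, Rational(-1, 335)), Mul(-32, Rational(-1, 3))) = Add(Rational(-341, 335), Rational(32, 3)) = Rational(9697, 1005)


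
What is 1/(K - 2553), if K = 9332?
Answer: 1/6779 ≈ 0.00014751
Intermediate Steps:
1/(K - 2553) = 1/(9332 - 2553) = 1/6779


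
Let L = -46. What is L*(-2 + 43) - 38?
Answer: -1924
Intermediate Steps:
L*(-2 + 43) - 38 = -46*(-2 + 43) - 38 = -46*41 - 38 = -1886 - 38 = -1924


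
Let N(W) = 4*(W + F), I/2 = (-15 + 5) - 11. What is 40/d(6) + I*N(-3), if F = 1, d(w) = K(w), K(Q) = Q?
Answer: 1028/3 ≈ 342.67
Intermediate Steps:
d(w) = w
I = -42 (I = 2*((-15 + 5) - 11) = 2*(-10 - 11) = 2*(-21) = -42)
N(W) = 4 + 4*W (N(W) = 4*(W + 1) = 4*(1 + W) = 4 + 4*W)
40/d(6) + I*N(-3) = 40/6 - 42*(4 + 4*(-3)) = 40*(1/6) - 42*(4 - 12) = 20/3 - 42*(-8) = 20/3 + 336 = 1028/3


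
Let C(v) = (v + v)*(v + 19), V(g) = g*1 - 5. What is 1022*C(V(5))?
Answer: 0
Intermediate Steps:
V(g) = -5 + g (V(g) = g - 5 = -5 + g)
C(v) = 2*v*(19 + v) (C(v) = (2*v)*(19 + v) = 2*v*(19 + v))
1022*C(V(5)) = 1022*(2*(-5 + 5)*(19 + (-5 + 5))) = 1022*(2*0*(19 + 0)) = 1022*(2*0*19) = 1022*0 = 0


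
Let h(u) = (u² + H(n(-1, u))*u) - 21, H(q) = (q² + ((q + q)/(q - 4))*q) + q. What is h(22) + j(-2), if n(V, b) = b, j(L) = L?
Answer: 114985/9 ≈ 12776.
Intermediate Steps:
H(q) = q + q² + 2*q²/(-4 + q) (H(q) = (q² + ((2*q)/(-4 + q))*q) + q = (q² + (2*q/(-4 + q))*q) + q = (q² + 2*q²/(-4 + q)) + q = q + q² + 2*q²/(-4 + q))
h(u) = -21 + u² + u²*(-4 + u² - u)/(-4 + u) (h(u) = (u² + (u*(-4 + u² - u)/(-4 + u))*u) - 21 = (u² + u²*(-4 + u² - u)/(-4 + u)) - 21 = -21 + u² + u²*(-4 + u² - u)/(-4 + u))
h(22) + j(-2) = (84 + 22⁴ - 21*22 - 8*22²)/(-4 + 22) - 2 = (84 + 234256 - 462 - 8*484)/18 - 2 = (84 + 234256 - 462 - 3872)/18 - 2 = (1/18)*230006 - 2 = 115003/9 - 2 = 114985/9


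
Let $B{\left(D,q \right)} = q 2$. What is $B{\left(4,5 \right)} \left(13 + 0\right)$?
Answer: $130$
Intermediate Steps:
$B{\left(D,q \right)} = 2 q$
$B{\left(4,5 \right)} \left(13 + 0\right) = 2 \cdot 5 \left(13 + 0\right) = 10 \cdot 13 = 130$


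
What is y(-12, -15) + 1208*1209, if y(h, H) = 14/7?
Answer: 1460474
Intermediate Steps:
y(h, H) = 2 (y(h, H) = 14*(⅐) = 2)
y(-12, -15) + 1208*1209 = 2 + 1208*1209 = 2 + 1460472 = 1460474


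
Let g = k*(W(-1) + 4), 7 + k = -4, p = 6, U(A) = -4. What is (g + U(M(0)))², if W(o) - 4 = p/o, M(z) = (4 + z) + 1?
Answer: 676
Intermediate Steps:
M(z) = 5 + z
W(o) = 4 + 6/o
k = -11 (k = -7 - 4 = -11)
g = -22 (g = -11*((4 + 6/(-1)) + 4) = -11*((4 + 6*(-1)) + 4) = -11*((4 - 6) + 4) = -11*(-2 + 4) = -11*2 = -22)
(g + U(M(0)))² = (-22 - 4)² = (-26)² = 676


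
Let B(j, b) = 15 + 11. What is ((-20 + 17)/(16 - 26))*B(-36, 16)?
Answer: 39/5 ≈ 7.8000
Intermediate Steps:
B(j, b) = 26
((-20 + 17)/(16 - 26))*B(-36, 16) = ((-20 + 17)/(16 - 26))*26 = -3/(-10)*26 = -3*(-⅒)*26 = (3/10)*26 = 39/5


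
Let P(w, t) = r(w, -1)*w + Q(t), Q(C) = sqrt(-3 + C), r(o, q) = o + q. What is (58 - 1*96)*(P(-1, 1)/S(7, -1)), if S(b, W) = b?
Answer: -76/7 - 38*I*sqrt(2)/7 ≈ -10.857 - 7.6772*I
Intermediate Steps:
P(w, t) = sqrt(-3 + t) + w*(-1 + w) (P(w, t) = (w - 1)*w + sqrt(-3 + t) = (-1 + w)*w + sqrt(-3 + t) = w*(-1 + w) + sqrt(-3 + t) = sqrt(-3 + t) + w*(-1 + w))
(58 - 1*96)*(P(-1, 1)/S(7, -1)) = (58 - 1*96)*((sqrt(-3 + 1) - (-1 - 1))/7) = (58 - 96)*((sqrt(-2) - 1*(-2))*(1/7)) = -38*(I*sqrt(2) + 2)/7 = -38*(2 + I*sqrt(2))/7 = -38*(2/7 + I*sqrt(2)/7) = -76/7 - 38*I*sqrt(2)/7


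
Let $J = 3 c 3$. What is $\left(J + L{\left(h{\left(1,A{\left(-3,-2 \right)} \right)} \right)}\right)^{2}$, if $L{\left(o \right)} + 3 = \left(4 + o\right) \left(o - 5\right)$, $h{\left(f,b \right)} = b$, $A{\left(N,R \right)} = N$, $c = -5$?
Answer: $3136$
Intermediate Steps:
$L{\left(o \right)} = -3 + \left(-5 + o\right) \left(4 + o\right)$ ($L{\left(o \right)} = -3 + \left(4 + o\right) \left(o - 5\right) = -3 + \left(4 + o\right) \left(-5 + o\right) = -3 + \left(-5 + o\right) \left(4 + o\right)$)
$J = -45$ ($J = 3 \left(-5\right) 3 = \left(-15\right) 3 = -45$)
$\left(J + L{\left(h{\left(1,A{\left(-3,-2 \right)} \right)} \right)}\right)^{2} = \left(-45 - \left(20 - 9\right)\right)^{2} = \left(-45 + \left(-23 + 9 + 3\right)\right)^{2} = \left(-45 - 11\right)^{2} = \left(-56\right)^{2} = 3136$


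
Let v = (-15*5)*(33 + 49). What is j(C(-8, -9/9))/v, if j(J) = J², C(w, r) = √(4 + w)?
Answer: 2/3075 ≈ 0.00065041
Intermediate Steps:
v = -6150 (v = -75*82 = -6150)
j(C(-8, -9/9))/v = (√(4 - 8))²/(-6150) = (√(-4))²*(-1/6150) = (2*I)²*(-1/6150) = -4*(-1/6150) = 2/3075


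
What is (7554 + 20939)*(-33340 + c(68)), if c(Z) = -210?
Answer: -955940150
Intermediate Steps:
(7554 + 20939)*(-33340 + c(68)) = (7554 + 20939)*(-33340 - 210) = 28493*(-33550) = -955940150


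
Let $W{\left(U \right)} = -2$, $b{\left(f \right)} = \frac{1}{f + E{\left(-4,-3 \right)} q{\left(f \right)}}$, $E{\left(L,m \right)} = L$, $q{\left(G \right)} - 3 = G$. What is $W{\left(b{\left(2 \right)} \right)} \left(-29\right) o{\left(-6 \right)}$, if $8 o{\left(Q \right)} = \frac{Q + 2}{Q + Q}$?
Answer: $\frac{29}{12} \approx 2.4167$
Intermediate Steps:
$q{\left(G \right)} = 3 + G$
$o{\left(Q \right)} = \frac{2 + Q}{16 Q}$ ($o{\left(Q \right)} = \frac{\left(Q + 2\right) \frac{1}{Q + Q}}{8} = \frac{\left(2 + Q\right) \frac{1}{2 Q}}{8} = \frac{\frac{1}{2} \frac{1}{Q} \left(2 + Q\right)}{8} = \frac{2 + Q}{16 Q}$)
$b{\left(f \right)} = \frac{1}{-12 - 3 f}$ ($b{\left(f \right)} = \frac{1}{f - 4 \left(3 + f\right)} = \frac{1}{f - \left(12 + 4 f\right)} = \frac{1}{-12 - 3 f}$)
$W{\left(b{\left(2 \right)} \right)} \left(-29\right) o{\left(-6 \right)} = \left(-2\right) \left(-29\right) \frac{2 - 6}{16 \left(-6\right)} = 58 \cdot \frac{1}{16} \left(- \frac{1}{6}\right) \left(-4\right) = 58 \cdot \frac{1}{24} = \frac{29}{12}$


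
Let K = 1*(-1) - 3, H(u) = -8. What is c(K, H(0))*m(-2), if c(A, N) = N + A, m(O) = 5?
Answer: -60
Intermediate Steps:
K = -4 (K = -1 - 3 = -4)
c(A, N) = A + N
c(K, H(0))*m(-2) = (-4 - 8)*5 = -12*5 = -60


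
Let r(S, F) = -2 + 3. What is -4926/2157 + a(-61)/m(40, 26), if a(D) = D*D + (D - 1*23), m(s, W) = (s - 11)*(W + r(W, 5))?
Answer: 1329317/562977 ≈ 2.3612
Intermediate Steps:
r(S, F) = 1
m(s, W) = (1 + W)*(-11 + s) (m(s, W) = (s - 11)*(W + 1) = (-11 + s)*(1 + W) = (1 + W)*(-11 + s))
a(D) = -23 + D + D² (a(D) = D² + (D - 23) = D² + (-23 + D) = -23 + D + D²)
-4926/2157 + a(-61)/m(40, 26) = -4926/2157 + (-23 - 61 + (-61)²)/(-11 + 40 - 11*26 + 26*40) = -4926*1/2157 + (-23 - 61 + 3721)/(-11 + 40 - 286 + 1040) = -1642/719 + 3637/783 = 1329317/562977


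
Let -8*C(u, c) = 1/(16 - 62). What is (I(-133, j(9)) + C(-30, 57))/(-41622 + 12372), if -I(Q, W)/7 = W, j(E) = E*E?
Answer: 41731/2152800 ≈ 0.019385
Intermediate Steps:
j(E) = E**2
C(u, c) = 1/368 (C(u, c) = -1/(8*(16 - 62)) = -1/8/(-46) = -1/8*(-1/46) = 1/368)
I(Q, W) = -7*W
(I(-133, j(9)) + C(-30, 57))/(-41622 + 12372) = (-7*9**2 + 1/368)/(-41622 + 12372) = (-7*81 + 1/368)/(-29250) = (-567 + 1/368)*(-1/29250) = -208655/368*(-1/29250) = 41731/2152800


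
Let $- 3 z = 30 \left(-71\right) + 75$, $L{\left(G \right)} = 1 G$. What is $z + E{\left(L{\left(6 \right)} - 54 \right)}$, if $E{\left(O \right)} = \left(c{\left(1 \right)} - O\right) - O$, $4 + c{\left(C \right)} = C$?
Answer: $778$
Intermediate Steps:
$L{\left(G \right)} = G$
$c{\left(C \right)} = -4 + C$
$z = 685$ ($z = - \frac{30 \left(-71\right) + 75}{3} = - \frac{-2130 + 75}{3} = \left(- \frac{1}{3}\right) \left(-2055\right) = 685$)
$E{\left(O \right)} = -3 - 2 O$ ($E{\left(O \right)} = \left(\left(-4 + 1\right) - O\right) - O = \left(-3 - O\right) - O = -3 - 2 O$)
$z + E{\left(L{\left(6 \right)} - 54 \right)} = 685 - \left(3 + 2 \left(6 - 54\right)\right) = 685 - -93 = 685 + \left(-3 + 96\right) = 685 + 93 = 778$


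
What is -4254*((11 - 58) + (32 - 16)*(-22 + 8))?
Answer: 1152834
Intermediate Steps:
-4254*((11 - 58) + (32 - 16)*(-22 + 8)) = -4254*(-47 + 16*(-14)) = -4254*(-47 - 224) = -4254*(-271) = 1152834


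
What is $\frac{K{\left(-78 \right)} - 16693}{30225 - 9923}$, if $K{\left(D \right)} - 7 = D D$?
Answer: $- \frac{5301}{10151} \approx -0.52221$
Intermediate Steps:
$K{\left(D \right)} = 7 + D^{2}$ ($K{\left(D \right)} = 7 + D D = 7 + D^{2}$)
$\frac{K{\left(-78 \right)} - 16693}{30225 - 9923} = \frac{\left(7 + \left(-78\right)^{2}\right) - 16693}{30225 - 9923} = \frac{\left(7 + 6084\right) - 16693}{20302} = \left(6091 - 16693\right) \frac{1}{20302} = \left(-10602\right) \frac{1}{20302} = - \frac{5301}{10151}$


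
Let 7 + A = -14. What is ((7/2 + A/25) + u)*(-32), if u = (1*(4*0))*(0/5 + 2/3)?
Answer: -2128/25 ≈ -85.120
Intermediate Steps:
A = -21 (A = -7 - 14 = -21)
u = 0 (u = (1*0)*(0*(1/5) + 2*(1/3)) = 0*(0 + 2/3) = 0*(2/3) = 0)
((7/2 + A/25) + u)*(-32) = ((7/2 - 21/25) + 0)*(-32) = (133/50 + 0)*(-32) = (133/50)*(-32) = -2128/25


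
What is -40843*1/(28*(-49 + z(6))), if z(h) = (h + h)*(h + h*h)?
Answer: -40843/12740 ≈ -3.2059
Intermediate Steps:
z(h) = 2*h*(h + h²) (z(h) = (2*h)*(h + h²) = 2*h*(h + h²))
-40843*1/(28*(-49 + z(6))) = -40843*1/(28*(-49 + 2*6²*(1 + 6))) = -40843*1/(28*(-49 + 2*36*7)) = -40843*1/(28*(-49 + 504)) = -40843/(455*28) = -40843/12740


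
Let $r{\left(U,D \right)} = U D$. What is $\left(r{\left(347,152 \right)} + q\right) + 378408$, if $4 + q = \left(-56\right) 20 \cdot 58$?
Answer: $366188$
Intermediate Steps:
$r{\left(U,D \right)} = D U$
$q = -64964$ ($q = -4 + \left(-56\right) 20 \cdot 58 = -4 - 64960 = -64964$)
$\left(r{\left(347,152 \right)} + q\right) + 378408 = \left(152 \cdot 347 - 64964\right) + 378408 = \left(52744 - 64964\right) + 378408 = -12220 + 378408 = 366188$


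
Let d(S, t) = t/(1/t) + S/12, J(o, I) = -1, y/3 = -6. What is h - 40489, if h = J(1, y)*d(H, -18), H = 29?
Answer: -489785/12 ≈ -40815.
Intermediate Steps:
y = -18 (y = 3*(-6) = -18)
d(S, t) = t² + S/12 (d(S, t) = t*t + S*(1/12) = t² + S/12)
h = -3917/12 (h = -((-18)² + (1/12)*29) = -(324 + 29/12) = -1*3917/12 = -3917/12 ≈ -326.42)
h - 40489 = -3917/12 - 40489 = -489785/12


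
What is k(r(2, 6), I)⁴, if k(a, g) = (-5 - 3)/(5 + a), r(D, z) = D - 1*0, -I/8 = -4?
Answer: 4096/2401 ≈ 1.7060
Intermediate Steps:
I = 32 (I = -8*(-4) = 32)
r(D, z) = D (r(D, z) = D + 0 = D)
k(a, g) = -8/(5 + a)
k(r(2, 6), I)⁴ = (-8/(5 + 2))⁴ = (-8/7)⁴ = 4096/2401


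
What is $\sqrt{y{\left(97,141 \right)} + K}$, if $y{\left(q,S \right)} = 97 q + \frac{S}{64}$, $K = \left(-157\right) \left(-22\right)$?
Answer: $\frac{\sqrt{823373}}{8} \approx 113.42$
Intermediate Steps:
$K = 3454$
$y{\left(q,S \right)} = 97 q + \frac{S}{64}$
$\sqrt{y{\left(97,141 \right)} + K} = \sqrt{\left(97 \cdot 97 + \frac{1}{64} \cdot 141\right) + 3454} = \sqrt{\left(9409 + \frac{141}{64}\right) + 3454} = \sqrt{\frac{602317}{64} + 3454} = \sqrt{\frac{823373}{64}} = \frac{\sqrt{823373}}{8}$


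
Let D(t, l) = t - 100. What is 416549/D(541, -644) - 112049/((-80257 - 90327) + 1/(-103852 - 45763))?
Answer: 72370921231292/76565775483 ≈ 945.21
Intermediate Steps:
D(t, l) = -100 + t
416549/D(541, -644) - 112049/((-80257 - 90327) + 1/(-103852 - 45763)) = 416549/(-100 + 541) - 112049/((-80257 - 90327) + 1/(-103852 - 45763)) = 416549/441 - 112049/(-170584 + 1/(-149615)) = 416549*(1/441) - 112049/(-170584 - 1/149615) = 8501/9 - 112049/(-25521925161/149615) = 8501/9 - 112049*(-149615/25521925161) = 8501/9 + 16764211135/25521925161 = 72370921231292/76565775483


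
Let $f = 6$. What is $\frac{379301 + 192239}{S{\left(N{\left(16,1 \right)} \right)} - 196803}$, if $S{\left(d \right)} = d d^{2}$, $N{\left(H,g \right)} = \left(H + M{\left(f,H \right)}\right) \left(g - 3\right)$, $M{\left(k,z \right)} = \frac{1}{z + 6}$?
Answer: $- \frac{76071974}{30593177} \approx -2.4866$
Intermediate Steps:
$M{\left(k,z \right)} = \frac{1}{6 + z}$
$N{\left(H,g \right)} = \left(-3 + g\right) \left(H + \frac{1}{6 + H}\right)$ ($N{\left(H,g \right)} = \left(H + \frac{1}{6 + H}\right) \left(g - 3\right) = \left(H + \frac{1}{6 + H}\right) \left(-3 + g\right) = \left(-3 + g\right) \left(H + \frac{1}{6 + H}\right)$)
$S{\left(d \right)} = d^{3}$
$\frac{379301 + 192239}{S{\left(N{\left(16,1 \right)} \right)} - 196803} = \frac{379301 + 192239}{\left(\frac{-3 + 1 + 16 \left(-3 + 1\right) \left(6 + 16\right)}{6 + 16}\right)^{3} - 196803} = \frac{571540}{\left(\frac{-3 + 1 + 16 \left(-2\right) 22}{22}\right)^{3} - 196803} = \frac{571540}{\left(\frac{-3 + 1 - 704}{22}\right)^{3} - 196803} = \frac{571540}{\left(\frac{1}{22} \left(-706\right)\right)^{3} - 196803} = \frac{571540}{\left(- \frac{353}{11}\right)^{3} - 196803} = \frac{571540}{- \frac{43986977}{1331} - 196803} = \frac{571540}{- \frac{305931770}{1331}} = 571540 \left(- \frac{1331}{305931770}\right) = - \frac{76071974}{30593177}$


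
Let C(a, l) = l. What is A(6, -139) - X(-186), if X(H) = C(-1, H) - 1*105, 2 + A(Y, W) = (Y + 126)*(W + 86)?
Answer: -6707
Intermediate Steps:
A(Y, W) = -2 + (86 + W)*(126 + Y) (A(Y, W) = -2 + (Y + 126)*(W + 86) = -2 + (126 + Y)*(86 + W) = -2 + (86 + W)*(126 + Y))
X(H) = -105 + H (X(H) = H - 1*105 = H - 105 = -105 + H)
A(6, -139) - X(-186) = (10834 + 86*6 + 126*(-139) - 139*6) - (-105 - 186) = (10834 + 516 - 17514 - 834) - 1*(-291) = -6998 + 291 = -6707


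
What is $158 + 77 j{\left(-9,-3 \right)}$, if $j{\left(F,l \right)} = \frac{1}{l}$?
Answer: $\frac{397}{3} \approx 132.33$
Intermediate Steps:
$158 + 77 j{\left(-9,-3 \right)} = 158 + \frac{77}{-3} = 158 + 77 \left(- \frac{1}{3}\right) = 158 - \frac{77}{3} = \frac{397}{3}$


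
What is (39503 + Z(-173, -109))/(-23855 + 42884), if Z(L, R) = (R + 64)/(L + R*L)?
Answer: 82008223/39504204 ≈ 2.0759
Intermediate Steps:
Z(L, R) = (64 + R)/(L + L*R)
(39503 + Z(-173, -109))/(-23855 + 42884) = (39503 + (64 - 109)/((-173)*(1 - 109)))/(-23855 + 42884) = (39503 - 1/173*(-45)/(-108))/19029 = (39503 - 1/173*(-1/108)*(-45))*(1/19029) = (39503 - 5/2076)*(1/19029) = (82008223/2076)*(1/19029) = 82008223/39504204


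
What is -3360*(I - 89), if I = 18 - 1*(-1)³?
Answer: 235200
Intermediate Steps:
I = 19 (I = 18 - 1*(-1) = 18 + 1 = 19)
-3360*(I - 89) = -3360*(19 - 89) = -3360*(-70) = 235200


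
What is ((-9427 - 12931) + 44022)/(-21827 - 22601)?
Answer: -5416/11107 ≈ -0.48762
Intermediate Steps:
((-9427 - 12931) + 44022)/(-21827 - 22601) = (-22358 + 44022)/(-44428) = 21664*(-1/44428) = -5416/11107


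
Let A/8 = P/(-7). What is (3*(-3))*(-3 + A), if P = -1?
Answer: 117/7 ≈ 16.714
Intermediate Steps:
A = 8/7 (A = 8*(-1/(-7)) = 8*(-1*(-⅐)) = 8*(⅐) = 8/7 ≈ 1.1429)
(3*(-3))*(-3 + A) = (3*(-3))*(-3 + 8/7) = -9*(-13/7) = 117/7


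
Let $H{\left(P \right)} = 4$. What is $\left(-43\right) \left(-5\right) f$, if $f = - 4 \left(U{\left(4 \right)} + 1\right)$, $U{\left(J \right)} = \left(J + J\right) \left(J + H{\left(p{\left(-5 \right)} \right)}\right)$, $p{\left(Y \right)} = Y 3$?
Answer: $-55900$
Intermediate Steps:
$p{\left(Y \right)} = 3 Y$
$U{\left(J \right)} = 2 J \left(4 + J\right)$ ($U{\left(J \right)} = \left(J + J\right) \left(J + 4\right) = 2 J \left(4 + J\right)$)
$f = -260$ ($f = - 4 \left(2 \cdot 4 \left(4 + 4\right) + 1\right) = - 4 \left(2 \cdot 4 \cdot 8 + 1\right) = - 4 \left(64 + 1\right) = \left(-4\right) 65 = -260$)
$\left(-43\right) \left(-5\right) f = \left(-43\right) \left(-5\right) \left(-260\right) = 215 \left(-260\right) = -55900$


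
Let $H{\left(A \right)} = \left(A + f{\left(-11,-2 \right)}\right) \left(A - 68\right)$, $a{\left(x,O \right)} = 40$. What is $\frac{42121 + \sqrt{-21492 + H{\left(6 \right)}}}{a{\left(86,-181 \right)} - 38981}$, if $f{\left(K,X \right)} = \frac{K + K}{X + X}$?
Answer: $- \frac{42121}{38941} - \frac{i \sqrt{22205}}{38941} \approx -1.0817 - 0.0038266 i$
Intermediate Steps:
$f{\left(K,X \right)} = \frac{K}{X}$ ($f{\left(K,X \right)} = \frac{2 K}{2 X} = 2 K \frac{1}{2 X} = \frac{K}{X}$)
$H{\left(A \right)} = \left(-68 + A\right) \left(\frac{11}{2} + A\right)$ ($H{\left(A \right)} = \left(A - \frac{11}{-2}\right) \left(A - 68\right) = \left(A - - \frac{11}{2}\right) \left(-68 + A\right) = \left(A + \frac{11}{2}\right) \left(-68 + A\right) = \left(\frac{11}{2} + A\right) \left(-68 + A\right) = \left(-68 + A\right) \left(\frac{11}{2} + A\right)$)
$\frac{42121 + \sqrt{-21492 + H{\left(6 \right)}}}{a{\left(86,-181 \right)} - 38981} = \frac{42121 + \sqrt{-21492 - \left(749 - 36\right)}}{40 - 38981} = \frac{42121 + \sqrt{-21492 - 713}}{-38941} = \left(42121 + \sqrt{-21492 - 713}\right) \left(- \frac{1}{38941}\right) = \left(42121 + \sqrt{-22205}\right) \left(- \frac{1}{38941}\right) = \left(42121 + i \sqrt{22205}\right) \left(- \frac{1}{38941}\right) = - \frac{42121}{38941} - \frac{i \sqrt{22205}}{38941}$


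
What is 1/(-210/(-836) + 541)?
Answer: 418/226243 ≈ 0.0018476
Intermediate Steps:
1/(-210/(-836) + 541) = 1/(-210*(-1/836) + 541) = 1/(105/418 + 541) = 1/(226243/418) = 418/226243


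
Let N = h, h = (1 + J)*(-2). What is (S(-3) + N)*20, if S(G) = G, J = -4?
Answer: 60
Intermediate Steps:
h = 6 (h = (1 - 4)*(-2) = -3*(-2) = 6)
N = 6
(S(-3) + N)*20 = (-3 + 6)*20 = 3*20 = 60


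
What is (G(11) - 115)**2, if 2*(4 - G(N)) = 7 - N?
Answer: 11881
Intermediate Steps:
G(N) = 1/2 + N/2 (G(N) = 4 - (7 - N)/2 = 4 + (-7/2 + N/2) = 1/2 + N/2)
(G(11) - 115)**2 = ((1/2 + (1/2)*11) - 115)**2 = ((1/2 + 11/2) - 115)**2 = (6 - 115)**2 = (-109)**2 = 11881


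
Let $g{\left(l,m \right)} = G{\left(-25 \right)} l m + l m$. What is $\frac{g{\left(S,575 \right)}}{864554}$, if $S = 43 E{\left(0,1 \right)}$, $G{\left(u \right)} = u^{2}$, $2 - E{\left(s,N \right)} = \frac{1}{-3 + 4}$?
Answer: $\frac{7738925}{432277} \approx 17.903$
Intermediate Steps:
$E{\left(s,N \right)} = 1$ ($E{\left(s,N \right)} = 2 - \frac{1}{-3 + 4} = 2 - 1^{-1} = 2 - 1 = 1$)
$S = 43$ ($S = 43 \cdot 1 = 43$)
$g{\left(l,m \right)} = 626 l m$ ($g{\left(l,m \right)} = \left(-25\right)^{2} l m + l m = 625 l m + l m = 626 l m$)
$\frac{g{\left(S,575 \right)}}{864554} = \frac{626 \cdot 43 \cdot 575}{864554} = 15477850 \cdot \frac{1}{864554} = \frac{7738925}{432277}$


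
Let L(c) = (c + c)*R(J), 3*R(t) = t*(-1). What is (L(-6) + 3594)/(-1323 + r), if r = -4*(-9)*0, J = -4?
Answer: -3578/1323 ≈ -2.7045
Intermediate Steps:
R(t) = -t/3 (R(t) = (t*(-1))/3 = (-t)/3 = -t/3)
L(c) = 8*c/3 (L(c) = (c + c)*(-⅓*(-4)) = (2*c)*(4/3) = 8*c/3)
r = 0 (r = 36*0 = 0)
(L(-6) + 3594)/(-1323 + r) = ((8/3)*(-6) + 3594)/(-1323 + 0) = (-16 + 3594)/(-1323) = 3578*(-1/1323) = -3578/1323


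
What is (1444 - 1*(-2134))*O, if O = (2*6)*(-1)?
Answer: -42936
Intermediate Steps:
O = -12 (O = 12*(-1) = -12)
(1444 - 1*(-2134))*O = (1444 - 1*(-2134))*(-12) = (1444 + 2134)*(-12) = 3578*(-12) = -42936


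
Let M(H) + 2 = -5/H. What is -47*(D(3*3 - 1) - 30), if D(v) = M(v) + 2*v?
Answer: 6251/8 ≈ 781.38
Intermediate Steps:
M(H) = -2 - 5/H
D(v) = -2 - 5/v + 2*v (D(v) = (-2 - 5/v) + 2*v = -2 - 5/v + 2*v)
-47*(D(3*3 - 1) - 30) = -47*((-2 - 5/(3*3 - 1) + 2*(3*3 - 1)) - 30) = -47*((-2 - 5/(9 - 1) + 2*(9 - 1)) - 30) = -47*((-2 - 5/8 + 2*8) - 30) = -47*((-2 - 5*⅛ + 16) - 30) = -47*((-2 - 5/8 + 16) - 30) = -47*(107/8 - 30) = -47*(-133/8) = 6251/8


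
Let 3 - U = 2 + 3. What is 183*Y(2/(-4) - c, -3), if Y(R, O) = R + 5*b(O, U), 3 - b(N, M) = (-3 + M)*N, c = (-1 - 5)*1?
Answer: -19947/2 ≈ -9973.5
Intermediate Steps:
U = -2 (U = 3 - (2 + 3) = 3 - 1*5 = 3 - 5 = -2)
c = -6 (c = -6*1 = -6)
b(N, M) = 3 - N*(-3 + M) (b(N, M) = 3 - (-3 + M)*N = 3 - N*(-3 + M))
Y(R, O) = 15 + R + 25*O (Y(R, O) = R + 5*(3 + 3*O - 1*(-2)*O) = R + 5*(3 + 3*O + 2*O) = R + 5*(3 + 5*O) = R + (15 + 25*O) = 15 + R + 25*O)
183*Y(2/(-4) - c, -3) = 183*(15 + (2/(-4) - 1*(-6)) + 25*(-3)) = 183*(15 + (2*(-¼) + 6) - 75) = 183*(15 + (-½ + 6) - 75) = 183*(15 + 11/2 - 75) = 183*(-109/2) = -19947/2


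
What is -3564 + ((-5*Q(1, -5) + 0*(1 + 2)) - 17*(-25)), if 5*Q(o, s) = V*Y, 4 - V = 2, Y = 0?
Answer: -3139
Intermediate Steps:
V = 2 (V = 4 - 1*2 = 4 - 2 = 2)
Q(o, s) = 0 (Q(o, s) = (2*0)/5 = (1/5)*0 = 0)
-3564 + ((-5*Q(1, -5) + 0*(1 + 2)) - 17*(-25)) = -3564 + ((-5*0 + 0*(1 + 2)) - 17*(-25)) = -3564 + ((0 + 0*3) + 425) = -3564 + ((0 + 0) + 425) = -3564 + (0 + 425) = -3564 + 425 = -3139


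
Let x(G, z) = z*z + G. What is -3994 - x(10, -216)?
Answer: -50660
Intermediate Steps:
x(G, z) = G + z² (x(G, z) = z² + G = G + z²)
-3994 - x(10, -216) = -3994 - (10 + (-216)²) = -3994 - (10 + 46656) = -3994 - 1*46666 = -3994 - 46666 = -50660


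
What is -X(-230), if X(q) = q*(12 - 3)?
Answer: 2070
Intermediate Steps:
X(q) = 9*q (X(q) = q*9 = 9*q)
-X(-230) = -9*(-230) = -1*(-2070) = 2070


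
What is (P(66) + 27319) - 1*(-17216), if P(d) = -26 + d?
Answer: 44575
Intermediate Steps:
(P(66) + 27319) - 1*(-17216) = ((-26 + 66) + 27319) - 1*(-17216) = (40 + 27319) + 17216 = 27359 + 17216 = 44575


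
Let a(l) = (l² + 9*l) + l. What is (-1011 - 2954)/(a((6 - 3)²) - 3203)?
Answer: 3965/3032 ≈ 1.3077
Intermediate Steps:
a(l) = l² + 10*l
(-1011 - 2954)/(a((6 - 3)²) - 3203) = (-1011 - 2954)/((6 - 3)²*(10 + (6 - 3)²) - 3203) = -3965/(3²*(10 + 3²) - 3203) = -3965/(9*(10 + 9) - 3203) = -3965/(9*19 - 3203) = -3965/(171 - 3203) = -3965/(-3032) = -3965*(-1/3032) = 3965/3032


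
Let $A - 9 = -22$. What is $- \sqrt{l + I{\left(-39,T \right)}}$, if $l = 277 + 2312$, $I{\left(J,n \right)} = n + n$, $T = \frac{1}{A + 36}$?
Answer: $- \frac{\sqrt{1369627}}{23} \approx -50.883$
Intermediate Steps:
$A = -13$ ($A = 9 - 22 = -13$)
$T = \frac{1}{23}$ ($T = \frac{1}{-13 + 36} = \frac{1}{23} \approx 0.043478$)
$I{\left(J,n \right)} = 2 n$
$l = 2589$
$- \sqrt{l + I{\left(-39,T \right)}} = - \sqrt{2589 + 2 \cdot \frac{1}{23}} = - \sqrt{2589 + \frac{2}{23}} = - \sqrt{\frac{59549}{23}} = - \frac{\sqrt{1369627}}{23}$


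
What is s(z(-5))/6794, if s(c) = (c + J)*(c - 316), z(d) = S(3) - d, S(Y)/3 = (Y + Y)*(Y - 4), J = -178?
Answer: 62839/6794 ≈ 9.2492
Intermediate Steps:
S(Y) = 6*Y*(-4 + Y) (S(Y) = 3*((Y + Y)*(Y - 4)) = 3*((2*Y)*(-4 + Y)) = 3*(2*Y*(-4 + Y)) = 6*Y*(-4 + Y))
z(d) = -18 - d (z(d) = 6*3*(-4 + 3) - d = 6*3*(-1) - d = -18 - d)
s(c) = (-316 + c)*(-178 + c) (s(c) = (c - 178)*(c - 316) = (-178 + c)*(-316 + c) = (-316 + c)*(-178 + c))
s(z(-5))/6794 = (56248 + (-18 - 1*(-5))² - 494*(-18 - 1*(-5)))/6794 = (56248 + (-18 + 5)² - 494*(-18 + 5))*(1/6794) = (56248 + (-13)² - 494*(-13))*(1/6794) = (56248 + 169 + 6422)*(1/6794) = 62839*(1/6794) = 62839/6794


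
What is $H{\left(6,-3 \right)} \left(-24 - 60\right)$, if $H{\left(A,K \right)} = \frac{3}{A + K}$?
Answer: $-84$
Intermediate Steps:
$H{\left(6,-3 \right)} \left(-24 - 60\right) = \frac{3}{6 - 3} \left(-24 - 60\right) = \frac{3}{3} \left(-84\right) = 3 \cdot \frac{1}{3} \left(-84\right) = 1 \left(-84\right) = -84$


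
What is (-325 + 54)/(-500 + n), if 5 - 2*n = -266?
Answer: 542/729 ≈ 0.74348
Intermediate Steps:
n = 271/2 (n = 5/2 - 1/2*(-266) = 5/2 + 133 = 271/2 ≈ 135.50)
(-325 + 54)/(-500 + n) = (-325 + 54)/(-500 + 271/2) = -271/(-729/2) = -271*(-2/729) = 542/729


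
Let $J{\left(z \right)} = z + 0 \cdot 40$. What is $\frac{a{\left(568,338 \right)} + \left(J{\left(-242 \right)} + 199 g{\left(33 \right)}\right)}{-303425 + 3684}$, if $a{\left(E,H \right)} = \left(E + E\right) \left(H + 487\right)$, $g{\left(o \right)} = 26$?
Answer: $- \frac{942132}{299741} \approx -3.1432$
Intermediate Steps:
$J{\left(z \right)} = z$ ($J{\left(z \right)} = z + 0 = z$)
$a{\left(E,H \right)} = 2 E \left(487 + H\right)$
$\frac{a{\left(568,338 \right)} + \left(J{\left(-242 \right)} + 199 g{\left(33 \right)}\right)}{-303425 + 3684} = \frac{2 \cdot 568 \left(487 + 338\right) + \left(-242 + 199 \cdot 26\right)}{-303425 + 3684} = \frac{2 \cdot 568 \cdot 825 + \left(-242 + 5174\right)}{-299741} = \left(937200 + 4932\right) \left(- \frac{1}{299741}\right) = 942132 \left(- \frac{1}{299741}\right) = - \frac{942132}{299741}$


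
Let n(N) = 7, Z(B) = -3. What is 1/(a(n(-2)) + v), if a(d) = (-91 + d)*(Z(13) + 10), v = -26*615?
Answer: -1/16578 ≈ -6.0321e-5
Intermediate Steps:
v = -15990
a(d) = -637 + 7*d (a(d) = (-91 + d)*(-3 + 10) = (-91 + d)*7 = -637 + 7*d)
1/(a(n(-2)) + v) = 1/((-637 + 7*7) - 15990) = 1/((-637 + 49) - 15990) = 1/(-588 - 15990) = 1/(-16578) = -1/16578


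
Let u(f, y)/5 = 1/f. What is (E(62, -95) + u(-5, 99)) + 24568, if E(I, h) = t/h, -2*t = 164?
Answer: 2333947/95 ≈ 24568.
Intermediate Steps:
u(f, y) = 5/f
t = -82 (t = -1/2*164 = -82)
E(I, h) = -82/h
(E(62, -95) + u(-5, 99)) + 24568 = (-82/(-95) + 5/(-5)) + 24568 = (-82*(-1/95) + 5*(-1/5)) + 24568 = (82/95 - 1) + 24568 = -13/95 + 24568 = 2333947/95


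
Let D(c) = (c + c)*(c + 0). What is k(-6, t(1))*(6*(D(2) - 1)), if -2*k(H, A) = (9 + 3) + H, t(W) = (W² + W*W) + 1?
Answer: -126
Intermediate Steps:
D(c) = 2*c² (D(c) = (2*c)*c = 2*c²)
t(W) = 1 + 2*W² (t(W) = (W² + W²) + 1 = 2*W² + 1 = 1 + 2*W²)
k(H, A) = -6 - H/2 (k(H, A) = -((9 + 3) + H)/2 = -(12 + H)/2 = -6 - H/2)
k(-6, t(1))*(6*(D(2) - 1)) = (-6 - ½*(-6))*(6*(2*2² - 1)) = (-6 + 3)*(6*(2*4 - 1)) = -18*(8 - 1) = -18*7 = -3*42 = -126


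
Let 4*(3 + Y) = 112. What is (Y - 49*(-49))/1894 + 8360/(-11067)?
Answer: 5507351/10480449 ≈ 0.52549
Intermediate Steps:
Y = 25 (Y = -3 + (1/4)*112 = -3 + 28 = 25)
(Y - 49*(-49))/1894 + 8360/(-11067) = (25 - 49*(-49))/1894 + 8360/(-11067) = (25 + 2401)*(1/1894) + 8360*(-1/11067) = 2426*(1/1894) - 8360/11067 = 1213/947 - 8360/11067 = 5507351/10480449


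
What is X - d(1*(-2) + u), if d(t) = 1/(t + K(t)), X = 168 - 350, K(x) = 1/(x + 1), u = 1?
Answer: -182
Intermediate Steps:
K(x) = 1/(1 + x)
X = -182
d(t) = 1/(t + 1/(1 + t))
X - d(1*(-2) + u) = -182 - (1 + (1*(-2) + 1))/(1 + (1*(-2) + 1)*(1 + (1*(-2) + 1))) = -182 - (1 + (-2 + 1))/(1 + (-2 + 1)*(1 + (-2 + 1))) = -182 - (1 - 1)/(1 - (1 - 1)) = -182 - 0/(1 - 1*0) = -182 - 0/(1 + 0) = -182 - 0/1 = -182 - 0 = -182 - 1*0 = -182 + 0 = -182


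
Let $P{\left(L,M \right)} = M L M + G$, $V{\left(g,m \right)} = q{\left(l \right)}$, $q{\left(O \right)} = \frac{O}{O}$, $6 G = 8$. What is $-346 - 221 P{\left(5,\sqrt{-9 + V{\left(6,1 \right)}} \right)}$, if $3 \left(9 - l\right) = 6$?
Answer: $\frac{24598}{3} \approx 8199.3$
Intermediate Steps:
$G = \frac{4}{3}$ ($G = \frac{1}{6} \cdot 8 = \frac{4}{3} \approx 1.3333$)
$l = 7$ ($l = 9 - 2 = 7$)
$q{\left(O \right)} = 1$
$V{\left(g,m \right)} = 1$
$P{\left(L,M \right)} = \frac{4}{3} + L M^{2}$ ($P{\left(L,M \right)} = M L M + \frac{4}{3} = L M M + \frac{4}{3} = L M^{2} + \frac{4}{3} = \frac{4}{3} + L M^{2}$)
$-346 - 221 P{\left(5,\sqrt{-9 + V{\left(6,1 \right)}} \right)} = -346 - 221 \left(\frac{4}{3} + 5 \left(\sqrt{-9 + 1}\right)^{2}\right) = -346 - 221 \left(\frac{4}{3} + 5 \left(\sqrt{-8}\right)^{2}\right) = -346 - 221 \left(\frac{4}{3} + 5 \left(2 i \sqrt{2}\right)^{2}\right) = -346 - 221 \left(\frac{4}{3} + 5 \left(-8\right)\right) = -346 - 221 \left(\frac{4}{3} - 40\right) = -346 - - \frac{25636}{3} = -346 + \frac{25636}{3} = \frac{24598}{3}$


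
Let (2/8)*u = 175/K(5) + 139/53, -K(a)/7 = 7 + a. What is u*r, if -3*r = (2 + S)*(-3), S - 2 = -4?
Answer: 0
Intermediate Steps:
K(a) = -49 - 7*a (K(a) = -7*(7 + a) = -49 - 7*a)
S = -2 (S = 2 - 4 = -2)
u = 343/159 (u = 4*(175/(-49 - 7*5) + 139/53) = 4*(175/(-49 - 35) + 139*(1/53)) = 4*(175/(-84) + 139/53) = 4*(175*(-1/84) + 139/53) = 4*(-25/12 + 139/53) = 4*(343/636) = 343/159 ≈ 2.1572)
r = 0 (r = -(2 - 2)*(-3)/3 = -0*(-3) = -⅓*0 = 0)
u*r = (343/159)*0 = 0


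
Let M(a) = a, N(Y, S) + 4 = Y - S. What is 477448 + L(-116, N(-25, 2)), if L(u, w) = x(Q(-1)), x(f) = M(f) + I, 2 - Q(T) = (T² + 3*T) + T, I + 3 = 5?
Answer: 477455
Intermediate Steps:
I = 2 (I = -3 + 5 = 2)
N(Y, S) = -4 + Y - S (N(Y, S) = -4 + (Y - S) = -4 + Y - S)
Q(T) = 2 - T² - 4*T (Q(T) = 2 - ((T² + 3*T) + T) = 2 - (T² + 4*T) = 2 + (-T² - 4*T) = 2 - T² - 4*T)
x(f) = 2 + f (x(f) = f + 2 = 2 + f)
L(u, w) = 7 (L(u, w) = 2 + (2 - 1*(-1)² - 4*(-1)) = 2 + (2 - 1*1 + 4) = 2 + (2 - 1 + 4) = 2 + 5 = 7)
477448 + L(-116, N(-25, 2)) = 477448 + 7 = 477455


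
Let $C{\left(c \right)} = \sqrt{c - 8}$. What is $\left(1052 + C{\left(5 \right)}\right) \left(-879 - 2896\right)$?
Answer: $-3971300 - 3775 i \sqrt{3} \approx -3.9713 \cdot 10^{6} - 6538.5 i$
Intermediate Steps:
$C{\left(c \right)} = \sqrt{-8 + c}$
$\left(1052 + C{\left(5 \right)}\right) \left(-879 - 2896\right) = \left(1052 + \sqrt{-8 + 5}\right) \left(-879 - 2896\right) = \left(1052 + \sqrt{-3}\right) \left(-3775\right) = \left(1052 + i \sqrt{3}\right) \left(-3775\right) = -3971300 - 3775 i \sqrt{3}$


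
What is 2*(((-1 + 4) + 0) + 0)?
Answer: 6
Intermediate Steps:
2*(((-1 + 4) + 0) + 0) = 2*((3 + 0) + 0) = 2*(3 + 0) = 2*3 = 6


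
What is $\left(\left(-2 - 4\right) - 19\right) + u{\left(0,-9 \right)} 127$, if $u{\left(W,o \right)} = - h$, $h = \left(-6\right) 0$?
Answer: $-25$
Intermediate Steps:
$h = 0$
$u{\left(W,o \right)} = 0$ ($u{\left(W,o \right)} = \left(-1\right) 0 = 0$)
$\left(\left(-2 - 4\right) - 19\right) + u{\left(0,-9 \right)} 127 = \left(\left(-2 - 4\right) - 19\right) + 0 \cdot 127 = \left(-6 - 19\right) + 0 = -25 + 0 = -25$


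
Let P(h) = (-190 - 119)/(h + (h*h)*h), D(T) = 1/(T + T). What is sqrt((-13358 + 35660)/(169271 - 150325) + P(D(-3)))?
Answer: 3*sqrt(24639382953111)/350501 ≈ 42.486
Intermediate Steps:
D(T) = 1/(2*T)
P(h) = -309/(h + h**3) (P(h) = -309/(h + h**2*h) = -309/(h + h**3))
sqrt((-13358 + 35660)/(169271 - 150325) + P(D(-3))) = sqrt((-13358 + 35660)/(169271 - 150325) - 309/((1/2)/(-3) + ((1/2)/(-3))**3)) = sqrt(22302/18946 - 309/((1/2)*(-1/3) + ((1/2)*(-1/3))**3)) = sqrt(22302*(1/18946) - 309/(-1/6 + (-1/6)**3)) = sqrt(11151/9473 - 309/(-1/6 - 1/216)) = sqrt(11151/9473 - 309/(-37/216)) = sqrt(11151/9473 - 309*(-216/37)) = sqrt(11151/9473 + 66744/37) = sqrt(632678499/350501) = 3*sqrt(24639382953111)/350501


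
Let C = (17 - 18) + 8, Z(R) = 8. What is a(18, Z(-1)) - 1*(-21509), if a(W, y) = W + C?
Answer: 21534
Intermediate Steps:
C = 7 (C = -1 + 8 = 7)
a(W, y) = 7 + W (a(W, y) = W + 7 = 7 + W)
a(18, Z(-1)) - 1*(-21509) = (7 + 18) - 1*(-21509) = 25 + 21509 = 21534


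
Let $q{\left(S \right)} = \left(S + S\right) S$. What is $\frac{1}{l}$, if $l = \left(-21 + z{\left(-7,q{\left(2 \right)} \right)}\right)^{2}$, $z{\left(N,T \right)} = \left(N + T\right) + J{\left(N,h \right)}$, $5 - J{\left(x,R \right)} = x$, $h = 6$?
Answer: $\frac{1}{64} \approx 0.015625$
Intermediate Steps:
$q{\left(S \right)} = 2 S^{2}$ ($q{\left(S \right)} = 2 S S = 2 S^{2}$)
$J{\left(x,R \right)} = 5 - x$
$z{\left(N,T \right)} = 5 + T$ ($z{\left(N,T \right)} = \left(N + T\right) - \left(-5 + N\right) = 5 + T$)
$l = 64$ ($l = \left(-21 + \left(5 + 2 \cdot 2^{2}\right)\right)^{2} = \left(-21 + \left(5 + 2 \cdot 4\right)\right)^{2} = \left(-21 + \left(5 + 8\right)\right)^{2} = \left(-21 + 13\right)^{2} = \left(-8\right)^{2} = 64$)
$\frac{1}{l} = \frac{1}{64}$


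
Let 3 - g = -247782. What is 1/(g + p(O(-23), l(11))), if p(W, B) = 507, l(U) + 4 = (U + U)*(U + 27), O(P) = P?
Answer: 1/248292 ≈ 4.0275e-6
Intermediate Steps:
l(U) = -4 + 2*U*(27 + U) (l(U) = -4 + (U + U)*(U + 27) = -4 + (2*U)*(27 + U) = -4 + 2*U*(27 + U))
g = 247785 (g = 3 - 1*(-247782) = 3 + 247782 = 247785)
1/(g + p(O(-23), l(11))) = 1/(247785 + 507) = 1/248292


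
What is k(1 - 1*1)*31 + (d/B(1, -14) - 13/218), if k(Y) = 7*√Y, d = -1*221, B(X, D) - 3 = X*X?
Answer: -24115/436 ≈ -55.310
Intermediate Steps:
B(X, D) = 3 + X² (B(X, D) = 3 + X*X = 3 + X²)
d = -221
k(1 - 1*1)*31 + (d/B(1, -14) - 13/218) = (7*√(1 - 1*1))*31 + (-221/(3 + 1²) - 13/218) = (7*√(1 - 1))*31 + (-221/(3 + 1) - 13*1/218) = (7*√0)*31 + (-221/4 - 13/218) = (7*0)*31 + (-221*¼ - 13/218) = 0*31 + (-221/4 - 13/218) = 0 - 24115/436 = -24115/436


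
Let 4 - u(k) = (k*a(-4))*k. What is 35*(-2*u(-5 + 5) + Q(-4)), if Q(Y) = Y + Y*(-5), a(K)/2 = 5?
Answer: 280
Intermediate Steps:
a(K) = 10 (a(K) = 2*5 = 10)
Q(Y) = -4*Y (Q(Y) = Y - 5*Y = -4*Y)
u(k) = 4 - 10*k**2 (u(k) = 4 - k*10*k = 4 - 10*k*k = 4 - 10*k**2)
35*(-2*u(-5 + 5) + Q(-4)) = 35*(-2*(4 - 10*(-5 + 5)**2) - 4*(-4)) = 35*(-2*(4 - 10*0**2) + 16) = 35*(-2*(4 - 10*0) + 16) = 35*(-2*(4 + 0) + 16) = 35*(-2*4 + 16) = 35*(-8 + 16) = 35*8 = 280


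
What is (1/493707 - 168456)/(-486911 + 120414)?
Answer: 83167906391/180942134379 ≈ 0.45964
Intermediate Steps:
(1/493707 - 168456)/(-486911 + 120414) = (1/493707 - 168456)/(-366497) = -83167906391/493707*(-1/366497) = 83167906391/180942134379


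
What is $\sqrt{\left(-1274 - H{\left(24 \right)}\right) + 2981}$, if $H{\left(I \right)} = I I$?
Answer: $\sqrt{1131} \approx 33.63$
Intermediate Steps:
$H{\left(I \right)} = I^{2}$
$\sqrt{\left(-1274 - H{\left(24 \right)}\right) + 2981} = \sqrt{\left(-1274 - 24^{2}\right) + 2981} = \sqrt{\left(-1274 - 576\right) + 2981} = \sqrt{-1850 + 2981} = \sqrt{1131}$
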